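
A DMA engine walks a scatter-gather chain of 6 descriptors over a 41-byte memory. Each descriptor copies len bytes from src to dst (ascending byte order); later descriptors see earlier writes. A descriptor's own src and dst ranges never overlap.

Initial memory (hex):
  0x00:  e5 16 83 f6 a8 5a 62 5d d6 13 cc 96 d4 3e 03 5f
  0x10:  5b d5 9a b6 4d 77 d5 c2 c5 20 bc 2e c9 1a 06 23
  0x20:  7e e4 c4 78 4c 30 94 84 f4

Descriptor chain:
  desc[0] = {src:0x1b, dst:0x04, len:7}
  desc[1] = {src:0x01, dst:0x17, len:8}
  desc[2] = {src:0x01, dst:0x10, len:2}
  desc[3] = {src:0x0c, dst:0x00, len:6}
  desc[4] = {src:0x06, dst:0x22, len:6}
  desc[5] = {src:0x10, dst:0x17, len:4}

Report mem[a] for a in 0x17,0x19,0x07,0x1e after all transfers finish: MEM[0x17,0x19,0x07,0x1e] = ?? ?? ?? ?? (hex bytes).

#0 dst[0x04+7] := {0x2e,0xc9,0x1a,0x06,0x23,0x7e,0xe4}
#1 dst[0x17+8] := {0x16,0x83,0xf6,0x2e,0xc9,0x1a,0x06,0x23}
#2 dst[0x10+2] := {0x16,0x83}
#3 dst[0x00+6] := {0xd4,0x3e,0x03,0x5f,0x16,0x83}
#4 dst[0x22+6] := {0x1a,0x06,0x23,0x7e,0xe4,0x96}
#5 dst[0x17+4] := {0x16,0x83,0x9a,0xb6}
query mem[0x17]=0x16, mem[0x19]=0x9a, mem[0x07]=0x06, mem[0x1e]=0x23

MEM[0x17,0x19,0x07,0x1e] = 16 9a 06 23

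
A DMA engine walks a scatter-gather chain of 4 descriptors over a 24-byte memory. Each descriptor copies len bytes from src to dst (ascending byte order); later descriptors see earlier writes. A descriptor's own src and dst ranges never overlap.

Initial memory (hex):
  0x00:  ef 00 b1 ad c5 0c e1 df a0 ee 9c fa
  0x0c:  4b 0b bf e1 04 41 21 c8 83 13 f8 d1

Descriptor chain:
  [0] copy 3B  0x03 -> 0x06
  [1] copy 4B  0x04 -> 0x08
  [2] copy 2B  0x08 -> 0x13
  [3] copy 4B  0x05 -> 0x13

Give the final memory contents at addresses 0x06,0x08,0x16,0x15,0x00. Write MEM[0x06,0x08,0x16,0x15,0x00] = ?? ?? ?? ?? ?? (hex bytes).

MEM[0x06,0x08,0x16,0x15,0x00] = ad c5 c5 c5 ef

D0: mem[0x06..0x08] <- [ad c5 0c]
D1: mem[0x08..0x0b] <- [c5 0c ad c5]
D2: mem[0x13..0x14] <- [c5 0c]
D3: mem[0x13..0x16] <- [0c ad c5 c5]
query mem[0x06]=0xad, mem[0x08]=0xc5, mem[0x16]=0xc5, mem[0x15]=0xc5, mem[0x00]=0xef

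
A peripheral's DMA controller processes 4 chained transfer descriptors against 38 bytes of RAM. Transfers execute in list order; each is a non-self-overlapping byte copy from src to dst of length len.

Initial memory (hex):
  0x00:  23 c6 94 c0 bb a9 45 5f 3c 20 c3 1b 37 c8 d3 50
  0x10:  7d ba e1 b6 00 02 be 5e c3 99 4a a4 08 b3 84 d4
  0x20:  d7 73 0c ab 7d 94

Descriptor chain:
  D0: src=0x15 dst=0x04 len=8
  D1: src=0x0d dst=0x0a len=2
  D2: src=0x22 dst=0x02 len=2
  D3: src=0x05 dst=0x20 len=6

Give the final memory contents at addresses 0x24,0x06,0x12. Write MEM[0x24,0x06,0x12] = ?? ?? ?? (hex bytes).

D0: mem[0x04..0x0b] <- [02 be 5e c3 99 4a a4 08]
D1: mem[0x0a..0x0b] <- [c8 d3]
D2: mem[0x02..0x03] <- [0c ab]
D3: mem[0x20..0x25] <- [be 5e c3 99 4a c8]
query mem[0x24]=0x4a, mem[0x06]=0x5e, mem[0x12]=0xe1

MEM[0x24,0x06,0x12] = 4a 5e e1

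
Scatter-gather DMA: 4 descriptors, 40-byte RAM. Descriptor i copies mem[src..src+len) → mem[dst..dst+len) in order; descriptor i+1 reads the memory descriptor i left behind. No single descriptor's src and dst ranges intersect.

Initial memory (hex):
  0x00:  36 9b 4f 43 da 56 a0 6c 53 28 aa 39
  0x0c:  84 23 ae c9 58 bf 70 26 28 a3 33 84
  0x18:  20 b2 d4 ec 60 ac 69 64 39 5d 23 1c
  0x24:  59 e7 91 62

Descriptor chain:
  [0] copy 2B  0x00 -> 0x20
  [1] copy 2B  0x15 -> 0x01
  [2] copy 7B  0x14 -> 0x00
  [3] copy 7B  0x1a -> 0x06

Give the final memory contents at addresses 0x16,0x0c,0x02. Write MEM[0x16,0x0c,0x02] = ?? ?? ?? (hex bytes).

D0: mem[0x20..0x21] <- [36 9b]
D1: mem[0x01..0x02] <- [a3 33]
D2: mem[0x00..0x06] <- [28 a3 33 84 20 b2 d4]
D3: mem[0x06..0x0c] <- [d4 ec 60 ac 69 64 36]
query mem[0x16]=0x33, mem[0x0c]=0x36, mem[0x02]=0x33

MEM[0x16,0x0c,0x02] = 33 36 33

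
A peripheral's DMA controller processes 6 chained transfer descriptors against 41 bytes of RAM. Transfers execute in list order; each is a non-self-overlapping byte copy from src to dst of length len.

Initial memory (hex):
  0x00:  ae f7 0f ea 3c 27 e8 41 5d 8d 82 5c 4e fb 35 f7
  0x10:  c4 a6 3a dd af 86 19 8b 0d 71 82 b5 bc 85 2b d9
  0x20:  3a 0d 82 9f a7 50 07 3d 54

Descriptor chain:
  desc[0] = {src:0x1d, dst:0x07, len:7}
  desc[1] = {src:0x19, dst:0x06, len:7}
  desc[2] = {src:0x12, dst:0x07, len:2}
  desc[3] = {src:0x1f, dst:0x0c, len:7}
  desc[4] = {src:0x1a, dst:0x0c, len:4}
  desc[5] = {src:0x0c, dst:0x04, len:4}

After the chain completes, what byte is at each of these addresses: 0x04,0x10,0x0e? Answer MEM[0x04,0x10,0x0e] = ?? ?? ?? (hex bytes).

MEM[0x04,0x10,0x0e] = 82 9f bc

D0: mem[0x07..0x0d] <- [85 2b d9 3a 0d 82 9f]
D1: mem[0x06..0x0c] <- [71 82 b5 bc 85 2b d9]
D2: mem[0x07..0x08] <- [3a dd]
D3: mem[0x0c..0x12] <- [d9 3a 0d 82 9f a7 50]
D4: mem[0x0c..0x0f] <- [82 b5 bc 85]
D5: mem[0x04..0x07] <- [82 b5 bc 85]
query mem[0x04]=0x82, mem[0x10]=0x9f, mem[0x0e]=0xbc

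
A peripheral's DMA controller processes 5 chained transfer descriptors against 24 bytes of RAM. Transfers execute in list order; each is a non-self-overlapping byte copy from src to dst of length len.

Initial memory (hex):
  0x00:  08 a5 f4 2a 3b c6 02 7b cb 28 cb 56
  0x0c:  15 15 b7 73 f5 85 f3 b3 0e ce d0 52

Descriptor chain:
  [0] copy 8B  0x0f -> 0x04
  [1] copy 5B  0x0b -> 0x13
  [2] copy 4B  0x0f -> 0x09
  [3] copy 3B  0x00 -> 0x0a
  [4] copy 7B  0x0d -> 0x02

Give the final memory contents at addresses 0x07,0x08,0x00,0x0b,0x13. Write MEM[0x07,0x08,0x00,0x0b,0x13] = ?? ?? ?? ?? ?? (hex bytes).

[0] 0x0f->0x04 len=8 : 73 f5 85 f3 b3 0e ce d0
[1] 0x0b->0x13 len=5 : d0 15 15 b7 73
[2] 0x0f->0x09 len=4 : 73 f5 85 f3
[3] 0x00->0x0a len=3 : 08 a5 f4
[4] 0x0d->0x02 len=7 : 15 b7 73 f5 85 f3 d0
query mem[0x07]=0xf3, mem[0x08]=0xd0, mem[0x00]=0x08, mem[0x0b]=0xa5, mem[0x13]=0xd0

MEM[0x07,0x08,0x00,0x0b,0x13] = f3 d0 08 a5 d0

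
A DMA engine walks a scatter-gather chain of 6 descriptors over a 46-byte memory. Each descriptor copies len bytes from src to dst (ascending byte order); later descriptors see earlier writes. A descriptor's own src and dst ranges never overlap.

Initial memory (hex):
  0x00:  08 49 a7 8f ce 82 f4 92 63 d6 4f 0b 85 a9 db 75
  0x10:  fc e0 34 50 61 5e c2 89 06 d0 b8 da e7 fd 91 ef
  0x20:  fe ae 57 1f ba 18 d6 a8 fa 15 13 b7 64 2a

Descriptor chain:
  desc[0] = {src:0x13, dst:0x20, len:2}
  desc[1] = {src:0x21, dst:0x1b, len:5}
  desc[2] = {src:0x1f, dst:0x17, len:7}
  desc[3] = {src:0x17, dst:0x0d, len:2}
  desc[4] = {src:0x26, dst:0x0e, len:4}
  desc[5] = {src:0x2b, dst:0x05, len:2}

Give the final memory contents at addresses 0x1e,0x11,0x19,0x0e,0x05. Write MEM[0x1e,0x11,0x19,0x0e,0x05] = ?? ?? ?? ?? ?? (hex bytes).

MEM[0x1e,0x11,0x19,0x0e,0x05] = ba 15 61 d6 b7

D0: mem[0x20..0x21] <- [50 61]
D1: mem[0x1b..0x1f] <- [61 57 1f ba 18]
D2: mem[0x17..0x1d] <- [18 50 61 57 1f ba 18]
D3: mem[0x0d..0x0e] <- [18 50]
D4: mem[0x0e..0x11] <- [d6 a8 fa 15]
D5: mem[0x05..0x06] <- [b7 64]
query mem[0x1e]=0xba, mem[0x11]=0x15, mem[0x19]=0x61, mem[0x0e]=0xd6, mem[0x05]=0xb7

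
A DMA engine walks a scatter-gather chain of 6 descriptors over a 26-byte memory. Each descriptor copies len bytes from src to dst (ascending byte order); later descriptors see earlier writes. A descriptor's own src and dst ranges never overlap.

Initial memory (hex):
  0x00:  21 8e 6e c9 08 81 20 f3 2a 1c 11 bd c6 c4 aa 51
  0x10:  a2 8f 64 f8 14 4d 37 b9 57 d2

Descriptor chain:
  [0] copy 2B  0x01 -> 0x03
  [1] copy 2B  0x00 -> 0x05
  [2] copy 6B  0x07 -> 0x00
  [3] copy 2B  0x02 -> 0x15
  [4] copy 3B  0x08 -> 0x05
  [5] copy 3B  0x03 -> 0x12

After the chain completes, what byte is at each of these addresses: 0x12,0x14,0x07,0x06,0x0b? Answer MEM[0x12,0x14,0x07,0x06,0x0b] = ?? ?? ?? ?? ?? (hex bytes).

MEM[0x12,0x14,0x07,0x06,0x0b] = 11 2a 11 1c bd

D0: mem[0x03..0x04] <- [8e 6e]
D1: mem[0x05..0x06] <- [21 8e]
D2: mem[0x00..0x05] <- [f3 2a 1c 11 bd c6]
D3: mem[0x15..0x16] <- [1c 11]
D4: mem[0x05..0x07] <- [2a 1c 11]
D5: mem[0x12..0x14] <- [11 bd 2a]
query mem[0x12]=0x11, mem[0x14]=0x2a, mem[0x07]=0x11, mem[0x06]=0x1c, mem[0x0b]=0xbd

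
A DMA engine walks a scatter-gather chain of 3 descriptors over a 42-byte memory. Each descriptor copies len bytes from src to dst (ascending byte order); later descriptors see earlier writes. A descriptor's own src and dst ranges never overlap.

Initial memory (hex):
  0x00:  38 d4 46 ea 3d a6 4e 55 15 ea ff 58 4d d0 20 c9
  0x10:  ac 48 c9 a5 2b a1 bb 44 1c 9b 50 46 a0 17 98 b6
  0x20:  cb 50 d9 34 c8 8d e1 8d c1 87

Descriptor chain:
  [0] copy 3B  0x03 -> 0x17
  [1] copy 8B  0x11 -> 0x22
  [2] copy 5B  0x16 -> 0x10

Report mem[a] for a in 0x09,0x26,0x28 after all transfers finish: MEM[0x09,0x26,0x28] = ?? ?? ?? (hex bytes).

[0] 0x03->0x17 len=3 : ea 3d a6
[1] 0x11->0x22 len=8 : 48 c9 a5 2b a1 bb ea 3d
[2] 0x16->0x10 len=5 : bb ea 3d a6 50
query mem[0x09]=0xea, mem[0x26]=0xa1, mem[0x28]=0xea

MEM[0x09,0x26,0x28] = ea a1 ea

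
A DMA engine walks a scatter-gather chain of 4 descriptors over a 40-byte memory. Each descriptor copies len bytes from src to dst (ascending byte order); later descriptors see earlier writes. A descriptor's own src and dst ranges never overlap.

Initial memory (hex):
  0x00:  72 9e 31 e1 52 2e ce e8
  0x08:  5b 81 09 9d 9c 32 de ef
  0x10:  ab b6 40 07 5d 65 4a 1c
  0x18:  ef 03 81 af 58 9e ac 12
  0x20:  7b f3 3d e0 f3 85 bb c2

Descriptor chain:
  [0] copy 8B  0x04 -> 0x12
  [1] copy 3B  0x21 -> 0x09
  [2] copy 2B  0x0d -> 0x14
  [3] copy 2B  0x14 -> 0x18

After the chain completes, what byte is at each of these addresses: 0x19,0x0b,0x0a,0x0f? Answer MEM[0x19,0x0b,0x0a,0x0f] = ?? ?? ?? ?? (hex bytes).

MEM[0x19,0x0b,0x0a,0x0f] = de e0 3d ef

D0: mem[0x12..0x19] <- [52 2e ce e8 5b 81 09 9d]
D1: mem[0x09..0x0b] <- [f3 3d e0]
D2: mem[0x14..0x15] <- [32 de]
D3: mem[0x18..0x19] <- [32 de]
query mem[0x19]=0xde, mem[0x0b]=0xe0, mem[0x0a]=0x3d, mem[0x0f]=0xef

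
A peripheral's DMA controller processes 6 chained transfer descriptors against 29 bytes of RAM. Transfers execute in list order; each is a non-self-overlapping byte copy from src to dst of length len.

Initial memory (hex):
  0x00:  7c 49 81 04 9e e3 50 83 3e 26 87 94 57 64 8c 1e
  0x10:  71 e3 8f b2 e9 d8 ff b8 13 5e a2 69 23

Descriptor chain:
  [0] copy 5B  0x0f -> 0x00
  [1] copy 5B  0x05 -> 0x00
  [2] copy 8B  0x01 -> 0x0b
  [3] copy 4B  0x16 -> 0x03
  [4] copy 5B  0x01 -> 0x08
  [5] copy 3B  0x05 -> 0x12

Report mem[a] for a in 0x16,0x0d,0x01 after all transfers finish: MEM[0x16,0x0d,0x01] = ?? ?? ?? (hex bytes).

  after D0: wrote 5B at 0x00 = 1e71e38fb2
  after D1: wrote 5B at 0x00 = e350833e26
  after D2: wrote 8B at 0x0b = 50833e26e350833e
  after D3: wrote 4B at 0x03 = ffb8135e
  after D4: wrote 5B at 0x08 = 5083ffb813
  after D5: wrote 3B at 0x12 = 135e83
query mem[0x16]=0xff, mem[0x0d]=0x3e, mem[0x01]=0x50

MEM[0x16,0x0d,0x01] = ff 3e 50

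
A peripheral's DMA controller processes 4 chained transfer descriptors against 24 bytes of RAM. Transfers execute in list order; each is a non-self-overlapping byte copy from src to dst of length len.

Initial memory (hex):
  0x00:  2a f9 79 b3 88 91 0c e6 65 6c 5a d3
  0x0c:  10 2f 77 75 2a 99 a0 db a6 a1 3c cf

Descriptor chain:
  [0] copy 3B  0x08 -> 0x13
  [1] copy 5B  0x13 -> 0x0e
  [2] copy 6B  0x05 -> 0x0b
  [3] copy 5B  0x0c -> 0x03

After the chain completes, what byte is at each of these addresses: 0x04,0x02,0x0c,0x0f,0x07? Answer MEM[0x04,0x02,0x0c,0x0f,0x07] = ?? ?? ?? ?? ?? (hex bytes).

MEM[0x04,0x02,0x0c,0x0f,0x07] = e6 79 0c 6c 5a

D0: mem[0x13..0x15] <- [65 6c 5a]
D1: mem[0x0e..0x12] <- [65 6c 5a 3c cf]
D2: mem[0x0b..0x10] <- [91 0c e6 65 6c 5a]
D3: mem[0x03..0x07] <- [0c e6 65 6c 5a]
query mem[0x04]=0xe6, mem[0x02]=0x79, mem[0x0c]=0x0c, mem[0x0f]=0x6c, mem[0x07]=0x5a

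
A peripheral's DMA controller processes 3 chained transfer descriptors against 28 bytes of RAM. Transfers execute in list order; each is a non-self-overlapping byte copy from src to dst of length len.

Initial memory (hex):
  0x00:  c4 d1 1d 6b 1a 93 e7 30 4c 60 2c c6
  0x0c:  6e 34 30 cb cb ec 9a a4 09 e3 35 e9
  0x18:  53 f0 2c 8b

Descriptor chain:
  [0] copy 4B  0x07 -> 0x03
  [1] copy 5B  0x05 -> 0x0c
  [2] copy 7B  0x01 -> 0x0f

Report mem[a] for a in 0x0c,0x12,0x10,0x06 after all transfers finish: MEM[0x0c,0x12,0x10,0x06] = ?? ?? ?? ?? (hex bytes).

MEM[0x0c,0x12,0x10,0x06] = 60 4c 1d 2c

#0 dst[0x03+4] := {0x30,0x4c,0x60,0x2c}
#1 dst[0x0c+5] := {0x60,0x2c,0x30,0x4c,0x60}
#2 dst[0x0f+7] := {0xd1,0x1d,0x30,0x4c,0x60,0x2c,0x30}
query mem[0x0c]=0x60, mem[0x12]=0x4c, mem[0x10]=0x1d, mem[0x06]=0x2c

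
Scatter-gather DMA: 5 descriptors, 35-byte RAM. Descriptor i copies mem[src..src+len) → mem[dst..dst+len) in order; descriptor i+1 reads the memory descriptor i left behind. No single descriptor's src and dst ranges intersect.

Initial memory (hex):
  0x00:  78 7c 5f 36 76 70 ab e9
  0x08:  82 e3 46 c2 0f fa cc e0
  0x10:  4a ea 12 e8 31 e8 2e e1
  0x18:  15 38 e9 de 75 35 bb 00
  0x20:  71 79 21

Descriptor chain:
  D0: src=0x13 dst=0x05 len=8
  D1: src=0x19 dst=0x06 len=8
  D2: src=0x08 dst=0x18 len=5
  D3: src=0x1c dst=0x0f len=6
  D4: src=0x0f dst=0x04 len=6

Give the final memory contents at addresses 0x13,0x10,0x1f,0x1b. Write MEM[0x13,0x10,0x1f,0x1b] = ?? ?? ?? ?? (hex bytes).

[0] 0x13->0x05 len=8 : e8 31 e8 2e e1 15 38 e9
[1] 0x19->0x06 len=8 : 38 e9 de 75 35 bb 00 71
[2] 0x08->0x18 len=5 : de 75 35 bb 00
[3] 0x1c->0x0f len=6 : 00 35 bb 00 71 79
[4] 0x0f->0x04 len=6 : 00 35 bb 00 71 79
query mem[0x13]=0x71, mem[0x10]=0x35, mem[0x1f]=0x00, mem[0x1b]=0xbb

MEM[0x13,0x10,0x1f,0x1b] = 71 35 00 bb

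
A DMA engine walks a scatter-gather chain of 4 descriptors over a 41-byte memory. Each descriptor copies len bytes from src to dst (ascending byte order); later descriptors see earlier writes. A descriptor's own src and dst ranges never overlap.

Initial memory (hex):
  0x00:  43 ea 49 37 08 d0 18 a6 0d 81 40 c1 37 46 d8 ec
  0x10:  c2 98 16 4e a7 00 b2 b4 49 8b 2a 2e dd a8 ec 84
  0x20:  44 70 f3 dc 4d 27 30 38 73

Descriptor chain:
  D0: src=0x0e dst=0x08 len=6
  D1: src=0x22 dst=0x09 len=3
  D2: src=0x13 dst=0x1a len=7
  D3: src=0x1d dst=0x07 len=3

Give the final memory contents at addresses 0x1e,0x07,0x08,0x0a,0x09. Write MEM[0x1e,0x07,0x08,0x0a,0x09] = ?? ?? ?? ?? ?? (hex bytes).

MEM[0x1e,0x07,0x08,0x0a,0x09] = b4 b2 b4 dc 49

[0] 0x0e->0x08 len=6 : d8 ec c2 98 16 4e
[1] 0x22->0x09 len=3 : f3 dc 4d
[2] 0x13->0x1a len=7 : 4e a7 00 b2 b4 49 8b
[3] 0x1d->0x07 len=3 : b2 b4 49
query mem[0x1e]=0xb4, mem[0x07]=0xb2, mem[0x08]=0xb4, mem[0x0a]=0xdc, mem[0x09]=0x49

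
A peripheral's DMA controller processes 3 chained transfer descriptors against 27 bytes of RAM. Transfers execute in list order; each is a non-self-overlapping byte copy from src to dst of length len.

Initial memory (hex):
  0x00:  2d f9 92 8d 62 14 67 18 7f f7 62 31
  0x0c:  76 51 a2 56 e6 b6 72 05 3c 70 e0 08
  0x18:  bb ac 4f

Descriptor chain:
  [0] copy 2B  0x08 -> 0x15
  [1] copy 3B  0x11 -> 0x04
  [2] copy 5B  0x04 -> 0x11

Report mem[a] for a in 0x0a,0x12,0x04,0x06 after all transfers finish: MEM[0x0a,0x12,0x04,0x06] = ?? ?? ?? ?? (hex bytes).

MEM[0x0a,0x12,0x04,0x06] = 62 72 b6 05

[0] 0x08->0x15 len=2 : 7f f7
[1] 0x11->0x04 len=3 : b6 72 05
[2] 0x04->0x11 len=5 : b6 72 05 18 7f
query mem[0x0a]=0x62, mem[0x12]=0x72, mem[0x04]=0xb6, mem[0x06]=0x05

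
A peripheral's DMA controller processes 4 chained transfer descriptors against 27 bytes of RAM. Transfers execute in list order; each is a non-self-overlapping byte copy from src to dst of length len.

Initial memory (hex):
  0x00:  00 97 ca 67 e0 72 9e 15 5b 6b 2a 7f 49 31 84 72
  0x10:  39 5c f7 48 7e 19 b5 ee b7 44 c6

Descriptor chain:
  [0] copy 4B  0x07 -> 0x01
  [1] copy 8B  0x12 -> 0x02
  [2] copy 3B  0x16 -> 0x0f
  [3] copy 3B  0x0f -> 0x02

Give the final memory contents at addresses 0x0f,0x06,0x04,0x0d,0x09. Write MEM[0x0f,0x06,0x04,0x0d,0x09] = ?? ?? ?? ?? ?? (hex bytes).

[0] 0x07->0x01 len=4 : 15 5b 6b 2a
[1] 0x12->0x02 len=8 : f7 48 7e 19 b5 ee b7 44
[2] 0x16->0x0f len=3 : b5 ee b7
[3] 0x0f->0x02 len=3 : b5 ee b7
query mem[0x0f]=0xb5, mem[0x06]=0xb5, mem[0x04]=0xb7, mem[0x0d]=0x31, mem[0x09]=0x44

MEM[0x0f,0x06,0x04,0x0d,0x09] = b5 b5 b7 31 44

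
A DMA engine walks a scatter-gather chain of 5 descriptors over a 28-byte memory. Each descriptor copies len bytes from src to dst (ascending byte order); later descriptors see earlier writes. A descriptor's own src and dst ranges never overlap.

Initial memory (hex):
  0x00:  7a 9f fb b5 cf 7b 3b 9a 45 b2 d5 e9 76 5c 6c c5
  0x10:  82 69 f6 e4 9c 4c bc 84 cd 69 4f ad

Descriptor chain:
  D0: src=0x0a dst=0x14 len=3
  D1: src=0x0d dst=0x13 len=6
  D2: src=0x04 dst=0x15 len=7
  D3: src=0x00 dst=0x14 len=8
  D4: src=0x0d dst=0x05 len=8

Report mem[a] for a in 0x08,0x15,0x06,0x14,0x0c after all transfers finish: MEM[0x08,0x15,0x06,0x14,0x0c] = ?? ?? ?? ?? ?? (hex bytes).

MEM[0x08,0x15,0x06,0x14,0x0c] = 82 9f 6c 7a 7a

#0 dst[0x14+3] := {0xd5,0xe9,0x76}
#1 dst[0x13+6] := {0x5c,0x6c,0xc5,0x82,0x69,0xf6}
#2 dst[0x15+7] := {0xcf,0x7b,0x3b,0x9a,0x45,0xb2,0xd5}
#3 dst[0x14+8] := {0x7a,0x9f,0xfb,0xb5,0xcf,0x7b,0x3b,0x9a}
#4 dst[0x05+8] := {0x5c,0x6c,0xc5,0x82,0x69,0xf6,0x5c,0x7a}
query mem[0x08]=0x82, mem[0x15]=0x9f, mem[0x06]=0x6c, mem[0x14]=0x7a, mem[0x0c]=0x7a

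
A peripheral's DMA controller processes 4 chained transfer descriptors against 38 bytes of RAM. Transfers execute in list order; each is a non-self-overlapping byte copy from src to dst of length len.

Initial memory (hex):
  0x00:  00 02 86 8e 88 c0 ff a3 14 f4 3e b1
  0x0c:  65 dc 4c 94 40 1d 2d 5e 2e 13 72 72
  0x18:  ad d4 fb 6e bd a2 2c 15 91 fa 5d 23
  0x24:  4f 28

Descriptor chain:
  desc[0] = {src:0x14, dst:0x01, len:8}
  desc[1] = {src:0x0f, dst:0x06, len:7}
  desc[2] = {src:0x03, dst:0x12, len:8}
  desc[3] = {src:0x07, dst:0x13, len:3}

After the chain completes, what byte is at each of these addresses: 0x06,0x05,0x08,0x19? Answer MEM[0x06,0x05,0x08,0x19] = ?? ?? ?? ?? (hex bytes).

#0 dst[0x01+8] := {0x2e,0x13,0x72,0x72,0xad,0xd4,0xfb,0x6e}
#1 dst[0x06+7] := {0x94,0x40,0x1d,0x2d,0x5e,0x2e,0x13}
#2 dst[0x12+8] := {0x72,0x72,0xad,0x94,0x40,0x1d,0x2d,0x5e}
#3 dst[0x13+3] := {0x40,0x1d,0x2d}
query mem[0x06]=0x94, mem[0x05]=0xad, mem[0x08]=0x1d, mem[0x19]=0x5e

MEM[0x06,0x05,0x08,0x19] = 94 ad 1d 5e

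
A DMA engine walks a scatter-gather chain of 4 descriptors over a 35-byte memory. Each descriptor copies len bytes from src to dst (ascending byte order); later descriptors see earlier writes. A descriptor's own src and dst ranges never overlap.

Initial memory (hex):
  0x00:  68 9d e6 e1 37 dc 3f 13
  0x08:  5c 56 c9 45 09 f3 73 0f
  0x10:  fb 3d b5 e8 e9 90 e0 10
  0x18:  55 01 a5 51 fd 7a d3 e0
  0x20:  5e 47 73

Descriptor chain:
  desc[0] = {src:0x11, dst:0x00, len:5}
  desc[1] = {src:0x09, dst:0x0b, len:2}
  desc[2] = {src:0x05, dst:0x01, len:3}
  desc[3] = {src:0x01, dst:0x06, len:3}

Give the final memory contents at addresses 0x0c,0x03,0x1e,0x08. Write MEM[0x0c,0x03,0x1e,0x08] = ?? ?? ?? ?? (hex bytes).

D0: mem[0x00..0x04] <- [3d b5 e8 e9 90]
D1: mem[0x0b..0x0c] <- [56 c9]
D2: mem[0x01..0x03] <- [dc 3f 13]
D3: mem[0x06..0x08] <- [dc 3f 13]
query mem[0x0c]=0xc9, mem[0x03]=0x13, mem[0x1e]=0xd3, mem[0x08]=0x13

MEM[0x0c,0x03,0x1e,0x08] = c9 13 d3 13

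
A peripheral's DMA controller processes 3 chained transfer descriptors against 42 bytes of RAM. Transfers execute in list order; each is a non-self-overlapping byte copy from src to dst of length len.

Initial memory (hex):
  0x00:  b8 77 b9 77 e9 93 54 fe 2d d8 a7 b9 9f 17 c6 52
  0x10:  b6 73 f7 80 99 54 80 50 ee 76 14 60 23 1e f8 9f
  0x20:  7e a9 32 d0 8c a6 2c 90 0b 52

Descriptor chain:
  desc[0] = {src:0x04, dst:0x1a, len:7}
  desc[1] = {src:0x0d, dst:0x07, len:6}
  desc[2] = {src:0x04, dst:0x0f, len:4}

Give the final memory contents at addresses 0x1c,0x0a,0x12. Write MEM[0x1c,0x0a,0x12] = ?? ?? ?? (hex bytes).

D0: mem[0x1a..0x20] <- [e9 93 54 fe 2d d8 a7]
D1: mem[0x07..0x0c] <- [17 c6 52 b6 73 f7]
D2: mem[0x0f..0x12] <- [e9 93 54 17]
query mem[0x1c]=0x54, mem[0x0a]=0xb6, mem[0x12]=0x17

MEM[0x1c,0x0a,0x12] = 54 b6 17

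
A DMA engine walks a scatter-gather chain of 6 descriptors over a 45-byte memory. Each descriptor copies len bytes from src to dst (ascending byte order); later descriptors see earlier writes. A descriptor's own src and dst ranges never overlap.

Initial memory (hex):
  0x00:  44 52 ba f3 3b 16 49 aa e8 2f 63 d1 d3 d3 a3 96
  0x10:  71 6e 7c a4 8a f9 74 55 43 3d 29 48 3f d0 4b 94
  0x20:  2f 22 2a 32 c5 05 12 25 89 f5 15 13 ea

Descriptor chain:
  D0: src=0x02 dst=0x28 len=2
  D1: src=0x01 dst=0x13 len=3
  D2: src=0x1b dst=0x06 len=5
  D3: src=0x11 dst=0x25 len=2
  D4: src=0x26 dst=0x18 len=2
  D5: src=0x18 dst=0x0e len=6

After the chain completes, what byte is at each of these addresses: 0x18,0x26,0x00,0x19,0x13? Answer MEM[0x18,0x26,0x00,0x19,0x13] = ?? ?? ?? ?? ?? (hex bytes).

  after D0: wrote 2B at 0x28 = baf3
  after D1: wrote 3B at 0x13 = 52baf3
  after D2: wrote 5B at 0x06 = 483fd04b94
  after D3: wrote 2B at 0x25 = 6e7c
  after D4: wrote 2B at 0x18 = 7c25
  after D5: wrote 6B at 0x0e = 7c2529483fd0
query mem[0x18]=0x7c, mem[0x26]=0x7c, mem[0x00]=0x44, mem[0x19]=0x25, mem[0x13]=0xd0

MEM[0x18,0x26,0x00,0x19,0x13] = 7c 7c 44 25 d0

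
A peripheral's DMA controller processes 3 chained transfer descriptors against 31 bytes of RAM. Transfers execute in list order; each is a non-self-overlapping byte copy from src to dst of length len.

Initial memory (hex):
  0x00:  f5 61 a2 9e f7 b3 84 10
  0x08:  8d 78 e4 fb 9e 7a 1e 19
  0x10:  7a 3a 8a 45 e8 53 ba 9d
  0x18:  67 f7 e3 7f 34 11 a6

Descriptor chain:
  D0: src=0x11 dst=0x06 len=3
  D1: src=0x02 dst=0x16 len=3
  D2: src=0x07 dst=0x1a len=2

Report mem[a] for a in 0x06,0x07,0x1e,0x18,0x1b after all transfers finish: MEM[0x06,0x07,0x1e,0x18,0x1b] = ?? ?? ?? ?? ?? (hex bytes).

[0] 0x11->0x06 len=3 : 3a 8a 45
[1] 0x02->0x16 len=3 : a2 9e f7
[2] 0x07->0x1a len=2 : 8a 45
query mem[0x06]=0x3a, mem[0x07]=0x8a, mem[0x1e]=0xa6, mem[0x18]=0xf7, mem[0x1b]=0x45

MEM[0x06,0x07,0x1e,0x18,0x1b] = 3a 8a a6 f7 45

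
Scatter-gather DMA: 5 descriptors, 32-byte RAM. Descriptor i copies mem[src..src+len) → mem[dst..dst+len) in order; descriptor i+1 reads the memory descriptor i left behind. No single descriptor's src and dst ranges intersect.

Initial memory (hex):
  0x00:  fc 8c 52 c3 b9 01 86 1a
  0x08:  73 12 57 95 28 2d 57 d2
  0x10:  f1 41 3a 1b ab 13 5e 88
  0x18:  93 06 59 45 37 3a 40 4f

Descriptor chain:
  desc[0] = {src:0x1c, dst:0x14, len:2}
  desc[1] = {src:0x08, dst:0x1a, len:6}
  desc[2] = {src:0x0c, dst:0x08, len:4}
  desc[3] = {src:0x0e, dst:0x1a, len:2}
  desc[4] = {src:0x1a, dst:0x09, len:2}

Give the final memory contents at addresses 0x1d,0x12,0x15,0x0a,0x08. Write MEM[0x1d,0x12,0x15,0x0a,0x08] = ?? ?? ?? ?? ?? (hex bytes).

MEM[0x1d,0x12,0x15,0x0a,0x08] = 95 3a 3a d2 28

#0 dst[0x14+2] := {0x37,0x3a}
#1 dst[0x1a+6] := {0x73,0x12,0x57,0x95,0x28,0x2d}
#2 dst[0x08+4] := {0x28,0x2d,0x57,0xd2}
#3 dst[0x1a+2] := {0x57,0xd2}
#4 dst[0x09+2] := {0x57,0xd2}
query mem[0x1d]=0x95, mem[0x12]=0x3a, mem[0x15]=0x3a, mem[0x0a]=0xd2, mem[0x08]=0x28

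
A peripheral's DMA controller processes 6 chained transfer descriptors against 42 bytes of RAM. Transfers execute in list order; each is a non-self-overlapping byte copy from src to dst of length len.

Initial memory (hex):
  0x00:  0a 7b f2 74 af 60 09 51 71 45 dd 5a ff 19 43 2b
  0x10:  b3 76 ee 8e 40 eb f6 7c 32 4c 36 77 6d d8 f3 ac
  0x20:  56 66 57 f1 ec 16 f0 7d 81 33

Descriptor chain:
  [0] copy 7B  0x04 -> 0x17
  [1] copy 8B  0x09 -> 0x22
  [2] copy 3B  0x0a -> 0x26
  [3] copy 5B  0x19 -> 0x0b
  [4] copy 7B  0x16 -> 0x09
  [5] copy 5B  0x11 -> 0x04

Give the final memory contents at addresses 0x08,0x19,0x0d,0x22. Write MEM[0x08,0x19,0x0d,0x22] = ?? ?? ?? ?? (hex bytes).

#0 dst[0x17+7] := {0xaf,0x60,0x09,0x51,0x71,0x45,0xdd}
#1 dst[0x22+8] := {0x45,0xdd,0x5a,0xff,0x19,0x43,0x2b,0xb3}
#2 dst[0x26+3] := {0xdd,0x5a,0xff}
#3 dst[0x0b+5] := {0x09,0x51,0x71,0x45,0xdd}
#4 dst[0x09+7] := {0xf6,0xaf,0x60,0x09,0x51,0x71,0x45}
#5 dst[0x04+5] := {0x76,0xee,0x8e,0x40,0xeb}
query mem[0x08]=0xeb, mem[0x19]=0x09, mem[0x0d]=0x51, mem[0x22]=0x45

MEM[0x08,0x19,0x0d,0x22] = eb 09 51 45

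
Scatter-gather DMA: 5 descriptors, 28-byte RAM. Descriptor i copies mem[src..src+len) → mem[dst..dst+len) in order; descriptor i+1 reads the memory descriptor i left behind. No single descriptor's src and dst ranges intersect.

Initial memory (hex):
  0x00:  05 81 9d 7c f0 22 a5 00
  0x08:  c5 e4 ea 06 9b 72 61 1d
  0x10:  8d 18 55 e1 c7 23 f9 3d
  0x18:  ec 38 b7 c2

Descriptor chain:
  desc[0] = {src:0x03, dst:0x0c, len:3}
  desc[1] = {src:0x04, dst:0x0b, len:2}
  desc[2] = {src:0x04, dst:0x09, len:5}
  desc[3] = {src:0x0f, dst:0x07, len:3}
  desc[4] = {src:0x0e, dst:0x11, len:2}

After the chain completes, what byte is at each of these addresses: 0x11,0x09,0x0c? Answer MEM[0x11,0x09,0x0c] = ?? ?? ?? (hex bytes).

MEM[0x11,0x09,0x0c] = 22 18 00

#0 dst[0x0c+3] := {0x7c,0xf0,0x22}
#1 dst[0x0b+2] := {0xf0,0x22}
#2 dst[0x09+5] := {0xf0,0x22,0xa5,0x00,0xc5}
#3 dst[0x07+3] := {0x1d,0x8d,0x18}
#4 dst[0x11+2] := {0x22,0x1d}
query mem[0x11]=0x22, mem[0x09]=0x18, mem[0x0c]=0x00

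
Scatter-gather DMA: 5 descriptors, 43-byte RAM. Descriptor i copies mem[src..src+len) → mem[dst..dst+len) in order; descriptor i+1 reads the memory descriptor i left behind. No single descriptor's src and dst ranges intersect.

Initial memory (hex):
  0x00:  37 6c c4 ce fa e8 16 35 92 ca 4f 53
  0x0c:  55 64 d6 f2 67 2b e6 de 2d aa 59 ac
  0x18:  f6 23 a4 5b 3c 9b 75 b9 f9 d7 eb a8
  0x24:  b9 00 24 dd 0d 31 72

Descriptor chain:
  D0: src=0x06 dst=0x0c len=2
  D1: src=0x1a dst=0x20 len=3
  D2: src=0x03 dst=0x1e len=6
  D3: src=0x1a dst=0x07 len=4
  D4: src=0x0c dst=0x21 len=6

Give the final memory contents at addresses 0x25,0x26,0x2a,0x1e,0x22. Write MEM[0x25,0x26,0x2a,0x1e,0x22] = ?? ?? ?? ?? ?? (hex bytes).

MEM[0x25,0x26,0x2a,0x1e,0x22] = 67 2b 72 ce 35

[0] 0x06->0x0c len=2 : 16 35
[1] 0x1a->0x20 len=3 : a4 5b 3c
[2] 0x03->0x1e len=6 : ce fa e8 16 35 92
[3] 0x1a->0x07 len=4 : a4 5b 3c 9b
[4] 0x0c->0x21 len=6 : 16 35 d6 f2 67 2b
query mem[0x25]=0x67, mem[0x26]=0x2b, mem[0x2a]=0x72, mem[0x1e]=0xce, mem[0x22]=0x35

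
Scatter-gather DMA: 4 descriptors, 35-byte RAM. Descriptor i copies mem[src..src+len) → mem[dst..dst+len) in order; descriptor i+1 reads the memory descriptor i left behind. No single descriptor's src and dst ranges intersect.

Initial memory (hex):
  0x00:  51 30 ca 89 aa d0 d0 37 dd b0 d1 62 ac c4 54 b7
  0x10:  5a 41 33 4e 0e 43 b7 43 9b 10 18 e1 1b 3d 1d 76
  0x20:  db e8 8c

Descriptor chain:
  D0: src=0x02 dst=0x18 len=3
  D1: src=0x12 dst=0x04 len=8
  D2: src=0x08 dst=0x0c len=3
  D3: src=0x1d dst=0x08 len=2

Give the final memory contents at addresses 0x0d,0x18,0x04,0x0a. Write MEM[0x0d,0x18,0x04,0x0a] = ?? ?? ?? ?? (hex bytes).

MEM[0x0d,0x18,0x04,0x0a] = 43 ca 33 ca

#0 dst[0x18+3] := {0xca,0x89,0xaa}
#1 dst[0x04+8] := {0x33,0x4e,0x0e,0x43,0xb7,0x43,0xca,0x89}
#2 dst[0x0c+3] := {0xb7,0x43,0xca}
#3 dst[0x08+2] := {0x3d,0x1d}
query mem[0x0d]=0x43, mem[0x18]=0xca, mem[0x04]=0x33, mem[0x0a]=0xca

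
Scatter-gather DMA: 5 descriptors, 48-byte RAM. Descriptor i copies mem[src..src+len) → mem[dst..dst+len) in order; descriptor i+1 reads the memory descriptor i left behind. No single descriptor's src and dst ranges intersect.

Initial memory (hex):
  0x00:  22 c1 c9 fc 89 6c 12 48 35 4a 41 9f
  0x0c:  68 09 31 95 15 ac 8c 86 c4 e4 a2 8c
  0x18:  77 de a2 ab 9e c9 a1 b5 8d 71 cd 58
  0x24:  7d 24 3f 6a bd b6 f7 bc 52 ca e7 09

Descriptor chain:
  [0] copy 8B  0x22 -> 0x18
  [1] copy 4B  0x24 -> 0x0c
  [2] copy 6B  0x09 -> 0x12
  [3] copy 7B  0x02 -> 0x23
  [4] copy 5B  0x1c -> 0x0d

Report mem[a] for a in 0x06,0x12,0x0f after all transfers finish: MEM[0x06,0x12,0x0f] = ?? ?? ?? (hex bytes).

MEM[0x06,0x12,0x0f] = 12 4a bd

[0] 0x22->0x18 len=8 : cd 58 7d 24 3f 6a bd b6
[1] 0x24->0x0c len=4 : 7d 24 3f 6a
[2] 0x09->0x12 len=6 : 4a 41 9f 7d 24 3f
[3] 0x02->0x23 len=7 : c9 fc 89 6c 12 48 35
[4] 0x1c->0x0d len=5 : 3f 6a bd b6 8d
query mem[0x06]=0x12, mem[0x12]=0x4a, mem[0x0f]=0xbd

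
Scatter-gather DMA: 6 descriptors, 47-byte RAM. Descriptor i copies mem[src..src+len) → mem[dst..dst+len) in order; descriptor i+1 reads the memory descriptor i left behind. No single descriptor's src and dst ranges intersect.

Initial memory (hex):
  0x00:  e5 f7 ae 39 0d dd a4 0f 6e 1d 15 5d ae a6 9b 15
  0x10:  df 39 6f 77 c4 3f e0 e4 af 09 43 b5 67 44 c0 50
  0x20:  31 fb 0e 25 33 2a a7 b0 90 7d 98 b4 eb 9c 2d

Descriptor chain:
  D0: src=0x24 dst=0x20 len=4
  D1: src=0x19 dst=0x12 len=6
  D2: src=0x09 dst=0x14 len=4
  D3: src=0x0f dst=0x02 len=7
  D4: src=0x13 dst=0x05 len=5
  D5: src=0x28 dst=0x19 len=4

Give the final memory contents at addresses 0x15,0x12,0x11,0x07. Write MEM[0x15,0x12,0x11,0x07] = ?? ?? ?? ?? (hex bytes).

D0: mem[0x20..0x23] <- [33 2a a7 b0]
D1: mem[0x12..0x17] <- [09 43 b5 67 44 c0]
D2: mem[0x14..0x17] <- [1d 15 5d ae]
D3: mem[0x02..0x08] <- [15 df 39 09 43 1d 15]
D4: mem[0x05..0x09] <- [43 1d 15 5d ae]
D5: mem[0x19..0x1c] <- [90 7d 98 b4]
query mem[0x15]=0x15, mem[0x12]=0x09, mem[0x11]=0x39, mem[0x07]=0x15

MEM[0x15,0x12,0x11,0x07] = 15 09 39 15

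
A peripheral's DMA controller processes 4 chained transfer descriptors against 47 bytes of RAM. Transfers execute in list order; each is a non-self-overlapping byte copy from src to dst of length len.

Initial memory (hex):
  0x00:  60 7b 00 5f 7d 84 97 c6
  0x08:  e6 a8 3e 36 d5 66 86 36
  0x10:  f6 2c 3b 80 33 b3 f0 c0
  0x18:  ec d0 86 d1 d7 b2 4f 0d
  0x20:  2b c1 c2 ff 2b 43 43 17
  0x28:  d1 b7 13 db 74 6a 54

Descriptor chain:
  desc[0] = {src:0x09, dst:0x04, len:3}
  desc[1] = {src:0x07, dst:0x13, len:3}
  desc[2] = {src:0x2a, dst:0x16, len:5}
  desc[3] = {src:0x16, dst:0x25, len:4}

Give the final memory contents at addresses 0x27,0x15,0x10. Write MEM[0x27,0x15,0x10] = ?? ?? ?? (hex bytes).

MEM[0x27,0x15,0x10] = 74 a8 f6

[0] 0x09->0x04 len=3 : a8 3e 36
[1] 0x07->0x13 len=3 : c6 e6 a8
[2] 0x2a->0x16 len=5 : 13 db 74 6a 54
[3] 0x16->0x25 len=4 : 13 db 74 6a
query mem[0x27]=0x74, mem[0x15]=0xa8, mem[0x10]=0xf6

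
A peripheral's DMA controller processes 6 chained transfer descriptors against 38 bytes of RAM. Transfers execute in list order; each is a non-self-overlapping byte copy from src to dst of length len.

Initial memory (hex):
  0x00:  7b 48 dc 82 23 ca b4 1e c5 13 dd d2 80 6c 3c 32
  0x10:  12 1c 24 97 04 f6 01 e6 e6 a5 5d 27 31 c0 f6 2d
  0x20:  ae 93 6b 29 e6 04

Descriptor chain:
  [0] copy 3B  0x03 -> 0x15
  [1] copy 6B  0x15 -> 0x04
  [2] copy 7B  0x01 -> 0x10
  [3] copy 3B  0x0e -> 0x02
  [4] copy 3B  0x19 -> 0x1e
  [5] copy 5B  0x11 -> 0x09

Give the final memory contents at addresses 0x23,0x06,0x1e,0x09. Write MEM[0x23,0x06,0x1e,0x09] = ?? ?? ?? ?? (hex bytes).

  after D0: wrote 3B at 0x15 = 8223ca
  after D1: wrote 6B at 0x04 = 8223cae6a55d
  after D2: wrote 7B at 0x10 = 48dc828223cae6
  after D3: wrote 3B at 0x02 = 3c3248
  after D4: wrote 3B at 0x1e = a55d27
  after D5: wrote 5B at 0x09 = dc828223ca
query mem[0x23]=0x29, mem[0x06]=0xca, mem[0x1e]=0xa5, mem[0x09]=0xdc

MEM[0x23,0x06,0x1e,0x09] = 29 ca a5 dc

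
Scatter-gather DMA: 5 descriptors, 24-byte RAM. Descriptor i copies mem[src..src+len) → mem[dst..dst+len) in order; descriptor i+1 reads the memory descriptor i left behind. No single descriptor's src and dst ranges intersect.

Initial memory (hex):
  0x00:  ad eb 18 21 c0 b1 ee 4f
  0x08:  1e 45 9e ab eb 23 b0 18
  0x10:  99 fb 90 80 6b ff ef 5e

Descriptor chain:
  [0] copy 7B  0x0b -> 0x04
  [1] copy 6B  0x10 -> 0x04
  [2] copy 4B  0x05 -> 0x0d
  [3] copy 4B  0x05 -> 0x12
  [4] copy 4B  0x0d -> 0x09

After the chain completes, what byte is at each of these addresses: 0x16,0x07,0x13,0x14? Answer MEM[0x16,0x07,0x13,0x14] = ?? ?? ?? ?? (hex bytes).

  after D0: wrote 7B at 0x04 = abeb23b01899fb
  after D1: wrote 6B at 0x04 = 99fb90806bff
  after D2: wrote 4B at 0x0d = fb90806b
  after D3: wrote 4B at 0x12 = fb90806b
  after D4: wrote 4B at 0x09 = fb90806b
query mem[0x16]=0xef, mem[0x07]=0x80, mem[0x13]=0x90, mem[0x14]=0x80

MEM[0x16,0x07,0x13,0x14] = ef 80 90 80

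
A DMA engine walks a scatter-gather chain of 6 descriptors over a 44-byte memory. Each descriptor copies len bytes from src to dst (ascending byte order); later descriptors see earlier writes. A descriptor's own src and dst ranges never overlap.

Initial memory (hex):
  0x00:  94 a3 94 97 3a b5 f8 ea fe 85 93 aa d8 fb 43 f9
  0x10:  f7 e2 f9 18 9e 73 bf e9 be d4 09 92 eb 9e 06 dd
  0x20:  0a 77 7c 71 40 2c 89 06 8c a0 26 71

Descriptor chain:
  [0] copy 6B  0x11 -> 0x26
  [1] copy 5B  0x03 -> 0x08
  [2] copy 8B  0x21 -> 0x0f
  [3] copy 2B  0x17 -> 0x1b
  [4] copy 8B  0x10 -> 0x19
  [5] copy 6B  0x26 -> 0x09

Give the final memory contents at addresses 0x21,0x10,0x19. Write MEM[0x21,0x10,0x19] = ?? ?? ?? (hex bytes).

MEM[0x21,0x10,0x19] = 77 7c 7c

[0] 0x11->0x26 len=6 : e2 f9 18 9e 73 bf
[1] 0x03->0x08 len=5 : 97 3a b5 f8 ea
[2] 0x21->0x0f len=8 : 77 7c 71 40 2c e2 f9 18
[3] 0x17->0x1b len=2 : e9 be
[4] 0x10->0x19 len=8 : 7c 71 40 2c e2 f9 18 e9
[5] 0x26->0x09 len=6 : e2 f9 18 9e 73 bf
query mem[0x21]=0x77, mem[0x10]=0x7c, mem[0x19]=0x7c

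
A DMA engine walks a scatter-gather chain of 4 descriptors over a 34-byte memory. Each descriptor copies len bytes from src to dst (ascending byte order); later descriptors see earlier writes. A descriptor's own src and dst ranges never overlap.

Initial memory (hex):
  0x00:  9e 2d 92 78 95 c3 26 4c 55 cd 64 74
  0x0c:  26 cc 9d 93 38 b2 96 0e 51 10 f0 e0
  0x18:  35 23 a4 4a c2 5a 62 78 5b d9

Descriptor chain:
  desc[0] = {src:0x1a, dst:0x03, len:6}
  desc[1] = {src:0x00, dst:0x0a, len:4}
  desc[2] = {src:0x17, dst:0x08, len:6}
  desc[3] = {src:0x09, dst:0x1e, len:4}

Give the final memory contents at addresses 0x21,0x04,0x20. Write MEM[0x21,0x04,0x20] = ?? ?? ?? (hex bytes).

[0] 0x1a->0x03 len=6 : a4 4a c2 5a 62 78
[1] 0x00->0x0a len=4 : 9e 2d 92 a4
[2] 0x17->0x08 len=6 : e0 35 23 a4 4a c2
[3] 0x09->0x1e len=4 : 35 23 a4 4a
query mem[0x21]=0x4a, mem[0x04]=0x4a, mem[0x20]=0xa4

MEM[0x21,0x04,0x20] = 4a 4a a4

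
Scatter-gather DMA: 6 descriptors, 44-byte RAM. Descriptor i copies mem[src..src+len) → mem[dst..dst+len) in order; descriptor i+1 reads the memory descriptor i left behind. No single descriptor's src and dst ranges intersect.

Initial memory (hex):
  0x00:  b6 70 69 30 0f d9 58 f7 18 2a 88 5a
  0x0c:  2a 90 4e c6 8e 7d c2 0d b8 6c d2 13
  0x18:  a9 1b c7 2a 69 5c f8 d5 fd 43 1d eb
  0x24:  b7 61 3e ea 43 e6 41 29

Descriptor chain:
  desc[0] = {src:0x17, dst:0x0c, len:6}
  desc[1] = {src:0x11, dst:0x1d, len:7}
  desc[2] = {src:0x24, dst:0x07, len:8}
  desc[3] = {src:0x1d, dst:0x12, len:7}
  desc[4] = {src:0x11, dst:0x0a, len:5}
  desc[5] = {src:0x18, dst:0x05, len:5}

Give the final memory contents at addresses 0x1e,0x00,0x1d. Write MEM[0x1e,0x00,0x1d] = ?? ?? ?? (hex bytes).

#0 dst[0x0c+6] := {0x13,0xa9,0x1b,0xc7,0x2a,0x69}
#1 dst[0x1d+7] := {0x69,0xc2,0x0d,0xb8,0x6c,0xd2,0x13}
#2 dst[0x07+8] := {0xb7,0x61,0x3e,0xea,0x43,0xe6,0x41,0x29}
#3 dst[0x12+7] := {0x69,0xc2,0x0d,0xb8,0x6c,0xd2,0x13}
#4 dst[0x0a+5] := {0x69,0x69,0xc2,0x0d,0xb8}
#5 dst[0x05+5] := {0x13,0x1b,0xc7,0x2a,0x69}
query mem[0x1e]=0xc2, mem[0x00]=0xb6, mem[0x1d]=0x69

MEM[0x1e,0x00,0x1d] = c2 b6 69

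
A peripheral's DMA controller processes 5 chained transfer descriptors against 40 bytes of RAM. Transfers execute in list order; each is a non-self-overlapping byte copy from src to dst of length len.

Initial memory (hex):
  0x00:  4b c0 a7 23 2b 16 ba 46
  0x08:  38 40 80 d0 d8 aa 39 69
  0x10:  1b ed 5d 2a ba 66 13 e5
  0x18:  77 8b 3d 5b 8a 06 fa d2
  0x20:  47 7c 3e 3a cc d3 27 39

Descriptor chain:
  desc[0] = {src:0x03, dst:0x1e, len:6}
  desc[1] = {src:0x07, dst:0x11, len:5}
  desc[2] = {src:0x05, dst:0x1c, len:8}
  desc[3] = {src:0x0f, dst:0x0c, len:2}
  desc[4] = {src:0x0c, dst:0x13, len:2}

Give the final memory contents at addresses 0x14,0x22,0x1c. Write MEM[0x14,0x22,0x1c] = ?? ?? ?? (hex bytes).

MEM[0x14,0x22,0x1c] = 1b d0 16

#0 dst[0x1e+6] := {0x23,0x2b,0x16,0xba,0x46,0x38}
#1 dst[0x11+5] := {0x46,0x38,0x40,0x80,0xd0}
#2 dst[0x1c+8] := {0x16,0xba,0x46,0x38,0x40,0x80,0xd0,0xd8}
#3 dst[0x0c+2] := {0x69,0x1b}
#4 dst[0x13+2] := {0x69,0x1b}
query mem[0x14]=0x1b, mem[0x22]=0xd0, mem[0x1c]=0x16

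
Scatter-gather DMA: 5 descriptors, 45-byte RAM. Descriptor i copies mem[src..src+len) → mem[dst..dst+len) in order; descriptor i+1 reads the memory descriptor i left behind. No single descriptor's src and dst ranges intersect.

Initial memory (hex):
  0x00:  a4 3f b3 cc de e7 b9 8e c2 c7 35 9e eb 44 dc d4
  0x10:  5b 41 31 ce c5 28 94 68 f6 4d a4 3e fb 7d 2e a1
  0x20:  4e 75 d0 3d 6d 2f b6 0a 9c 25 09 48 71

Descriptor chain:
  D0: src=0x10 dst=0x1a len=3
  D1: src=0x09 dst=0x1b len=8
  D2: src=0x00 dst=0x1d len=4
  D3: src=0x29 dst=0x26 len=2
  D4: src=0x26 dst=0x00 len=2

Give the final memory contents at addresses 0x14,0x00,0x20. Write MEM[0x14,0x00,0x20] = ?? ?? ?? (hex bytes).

MEM[0x14,0x00,0x20] = c5 25 cc

  after D0: wrote 3B at 0x1a = 5b4131
  after D1: wrote 8B at 0x1b = c7359eeb44dcd45b
  after D2: wrote 4B at 0x1d = a43fb3cc
  after D3: wrote 2B at 0x26 = 2509
  after D4: wrote 2B at 0x00 = 2509
query mem[0x14]=0xc5, mem[0x00]=0x25, mem[0x20]=0xcc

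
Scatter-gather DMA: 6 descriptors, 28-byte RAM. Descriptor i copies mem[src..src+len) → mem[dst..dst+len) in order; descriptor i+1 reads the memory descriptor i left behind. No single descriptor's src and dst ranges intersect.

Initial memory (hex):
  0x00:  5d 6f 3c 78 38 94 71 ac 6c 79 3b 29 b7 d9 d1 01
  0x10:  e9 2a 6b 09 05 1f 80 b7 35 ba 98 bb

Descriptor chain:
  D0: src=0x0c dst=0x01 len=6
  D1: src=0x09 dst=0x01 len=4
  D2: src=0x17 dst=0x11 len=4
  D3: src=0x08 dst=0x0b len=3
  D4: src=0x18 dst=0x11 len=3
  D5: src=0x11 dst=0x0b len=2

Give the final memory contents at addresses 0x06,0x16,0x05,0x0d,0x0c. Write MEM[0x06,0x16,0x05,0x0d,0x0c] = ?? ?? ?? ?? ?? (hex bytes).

MEM[0x06,0x16,0x05,0x0d,0x0c] = 2a 80 e9 3b ba

#0 dst[0x01+6] := {0xb7,0xd9,0xd1,0x01,0xe9,0x2a}
#1 dst[0x01+4] := {0x79,0x3b,0x29,0xb7}
#2 dst[0x11+4] := {0xb7,0x35,0xba,0x98}
#3 dst[0x0b+3] := {0x6c,0x79,0x3b}
#4 dst[0x11+3] := {0x35,0xba,0x98}
#5 dst[0x0b+2] := {0x35,0xba}
query mem[0x06]=0x2a, mem[0x16]=0x80, mem[0x05]=0xe9, mem[0x0d]=0x3b, mem[0x0c]=0xba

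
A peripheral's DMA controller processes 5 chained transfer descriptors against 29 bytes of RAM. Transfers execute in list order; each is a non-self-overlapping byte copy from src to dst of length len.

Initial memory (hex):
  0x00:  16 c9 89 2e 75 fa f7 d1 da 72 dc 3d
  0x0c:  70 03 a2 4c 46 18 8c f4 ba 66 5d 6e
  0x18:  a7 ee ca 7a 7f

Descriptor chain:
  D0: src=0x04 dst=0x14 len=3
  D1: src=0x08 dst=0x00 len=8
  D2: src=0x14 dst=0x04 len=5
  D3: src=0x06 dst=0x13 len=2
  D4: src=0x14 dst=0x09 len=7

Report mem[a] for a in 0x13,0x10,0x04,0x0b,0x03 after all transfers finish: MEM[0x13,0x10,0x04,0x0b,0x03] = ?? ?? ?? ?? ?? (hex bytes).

MEM[0x13,0x10,0x04,0x0b,0x03] = f7 46 75 f7 3d

#0 dst[0x14+3] := {0x75,0xfa,0xf7}
#1 dst[0x00+8] := {0xda,0x72,0xdc,0x3d,0x70,0x03,0xa2,0x4c}
#2 dst[0x04+5] := {0x75,0xfa,0xf7,0x6e,0xa7}
#3 dst[0x13+2] := {0xf7,0x6e}
#4 dst[0x09+7] := {0x6e,0xfa,0xf7,0x6e,0xa7,0xee,0xca}
query mem[0x13]=0xf7, mem[0x10]=0x46, mem[0x04]=0x75, mem[0x0b]=0xf7, mem[0x03]=0x3d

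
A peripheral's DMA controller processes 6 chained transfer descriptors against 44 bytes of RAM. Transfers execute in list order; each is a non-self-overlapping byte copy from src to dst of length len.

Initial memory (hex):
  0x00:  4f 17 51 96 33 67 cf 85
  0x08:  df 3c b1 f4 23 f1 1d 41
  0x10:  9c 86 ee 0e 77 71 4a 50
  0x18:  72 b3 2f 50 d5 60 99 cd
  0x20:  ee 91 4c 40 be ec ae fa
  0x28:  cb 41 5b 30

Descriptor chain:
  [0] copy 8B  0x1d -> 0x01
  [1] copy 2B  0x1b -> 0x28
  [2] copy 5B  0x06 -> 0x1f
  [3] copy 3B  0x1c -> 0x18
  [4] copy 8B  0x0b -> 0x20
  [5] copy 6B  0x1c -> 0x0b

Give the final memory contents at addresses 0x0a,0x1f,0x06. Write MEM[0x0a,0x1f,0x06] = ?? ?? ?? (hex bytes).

#0 dst[0x01+8] := {0x60,0x99,0xcd,0xee,0x91,0x4c,0x40,0xbe}
#1 dst[0x28+2] := {0x50,0xd5}
#2 dst[0x1f+5] := {0x4c,0x40,0xbe,0x3c,0xb1}
#3 dst[0x18+3] := {0xd5,0x60,0x99}
#4 dst[0x20+8] := {0xf4,0x23,0xf1,0x1d,0x41,0x9c,0x86,0xee}
#5 dst[0x0b+6] := {0xd5,0x60,0x99,0x4c,0xf4,0x23}
query mem[0x0a]=0xb1, mem[0x1f]=0x4c, mem[0x06]=0x4c

MEM[0x0a,0x1f,0x06] = b1 4c 4c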